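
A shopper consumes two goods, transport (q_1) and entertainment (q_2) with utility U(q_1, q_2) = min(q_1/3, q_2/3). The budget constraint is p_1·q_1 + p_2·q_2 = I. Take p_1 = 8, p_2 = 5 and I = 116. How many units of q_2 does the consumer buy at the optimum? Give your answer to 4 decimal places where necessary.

With perfect complements, no substitution: consume in ratio q_1:q_2 = 3:3.
Budget: p_1·q_1 + p_2·q_1 = I, so (3·p_1 + 3·p_2)·q_1 = 3·I.
Demand: q_1*(p_1,p_2,I) = 3·I/(3·p_1 + 3·p_2), q_2* = 3·I/(3·p_1 + 3·p_2).
Here 3·8 + 3·5 = 39, giving q_2* = 8.9231.

q_2* = 8.9231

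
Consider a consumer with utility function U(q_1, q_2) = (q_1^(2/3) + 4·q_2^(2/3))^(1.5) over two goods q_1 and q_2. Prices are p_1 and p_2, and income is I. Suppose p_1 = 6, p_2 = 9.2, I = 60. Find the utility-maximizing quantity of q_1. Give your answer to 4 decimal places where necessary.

q_1* = 0.3543

MU_q_1 ∝ q_1^(-1/3), MU_q_2 ∝ 4·q_2^(-1/3), so MRS = (1/4)·(q_2/q_1)^(1/3) = p_1/p_2.
Hence q_2/q_1 = (4·p_1/p_2)^(1/(1/3)), i.e. raised to the 3 power.
Substitute q_2 = (q_2/q_1)·q_1 into the budget: q_1* = I/(p_1 + p_2·(q_2/q_1)).
Numerically q_2/q_1 = 17.752938, so q_1* = 60/(6 + 9.2·17.752938) = 0.3543.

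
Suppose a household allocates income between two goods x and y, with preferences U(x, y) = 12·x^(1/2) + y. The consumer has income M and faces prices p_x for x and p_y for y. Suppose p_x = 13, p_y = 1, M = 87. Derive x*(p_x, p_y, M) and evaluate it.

Utility is quasi-linear in y; the FOC for x is 6/√x = p_x/p_y.
Thus x* = (6·p_y/p_x)² — independent of M — with the rest of income spent on y.
Plugging in: x* = (6·1/13)² = 0.213.

x* = 0.213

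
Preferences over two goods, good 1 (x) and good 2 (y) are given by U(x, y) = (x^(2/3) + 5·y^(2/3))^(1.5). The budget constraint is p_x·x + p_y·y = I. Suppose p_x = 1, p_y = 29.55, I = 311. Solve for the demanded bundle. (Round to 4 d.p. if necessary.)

From the CES first-order condition, (1/5)·(y/x)^(1/3) = p_x/p_y.
Solve for the ratio: y/x = [5·p_x/p_y]^(3).
With the ratio pinned down, the budget gives x* = I/(p_x + p_y·(y/x)) and y* = (y/x)·x*.
Numerically y/x = 0.004844, so x* = 311/(1 + 29.55·0.004844) = 272.055 and y* = 0.004844·272.055 = 1.3179.

x* = 272.055, y* = 1.3179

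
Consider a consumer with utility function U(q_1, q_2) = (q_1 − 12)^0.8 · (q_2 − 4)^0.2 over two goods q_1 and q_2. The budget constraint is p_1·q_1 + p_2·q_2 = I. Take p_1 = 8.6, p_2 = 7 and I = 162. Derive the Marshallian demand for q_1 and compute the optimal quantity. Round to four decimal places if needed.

After buying the subsistence bundle (12, 4), a share 0.8 of the remaining income goes to q_1: q_1* = 12 + 0.8·(I − 12p_1 − 4p_2)/p_1.
Discretionary income = 162 − 12·8.6 − 4·7 = 30.8; q_1* = 12 + 0.8·30.8/8.6 = 14.8651.

q_1* = 14.8651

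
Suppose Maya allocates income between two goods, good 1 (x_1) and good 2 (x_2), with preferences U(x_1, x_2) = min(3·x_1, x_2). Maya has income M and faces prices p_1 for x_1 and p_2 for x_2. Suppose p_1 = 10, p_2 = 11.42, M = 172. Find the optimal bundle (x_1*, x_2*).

x_1* = 3.8861, x_2* = 11.6584

Demand: x_1*(p_1,p_2,M) = M/(p_1 + 3·p_2), x_2* = 3·M/(p_1 + 3·p_2).
Here 10 + 3·11.42 = 44.26, giving x_1* = 3.8861 and x_2* = 11.6584.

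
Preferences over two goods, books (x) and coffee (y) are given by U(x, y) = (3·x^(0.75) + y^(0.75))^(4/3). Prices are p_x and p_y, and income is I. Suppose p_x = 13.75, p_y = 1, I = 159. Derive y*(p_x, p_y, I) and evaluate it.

y* = 154.1955

MRS = MU_x/MU_y = 3·(y/x)^(0.25). Set equal to p_x/p_y.
Solve for the ratio: y/x = [(1/3)·p_x/p_y]^(4).
With the ratio pinned down, the budget gives x* = I/(p_x + p_y·(y/x)) and y* = (y/x)·x*.
Numerically y/x = 441.291715, so x* = 159/(13.75 + 1·441.291715) = 0.3494 and y* = 441.291715·0.3494 = 154.1955.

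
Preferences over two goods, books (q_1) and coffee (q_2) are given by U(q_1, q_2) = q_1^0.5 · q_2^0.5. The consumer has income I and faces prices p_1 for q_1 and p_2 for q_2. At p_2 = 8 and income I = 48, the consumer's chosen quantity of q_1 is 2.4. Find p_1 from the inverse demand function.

MU_q_1/MU_q_2 = (0.5·q_2)/(0.5·q_1); tangency sets this equal to p_1/p_2.
Rearranging, p_2·q_2 = p_1·q_1. Substituting into the budget gives p_1·q_1·(1 + 1) = I.
Demand: q_1*(p_1,p_2,I) = 0.5·I/p_1 and q_2* = 0.5·I/p_2.
Set q_1* = 2.4 in the demand function and solve for p_1: p_1 = 10.

p_1 = 10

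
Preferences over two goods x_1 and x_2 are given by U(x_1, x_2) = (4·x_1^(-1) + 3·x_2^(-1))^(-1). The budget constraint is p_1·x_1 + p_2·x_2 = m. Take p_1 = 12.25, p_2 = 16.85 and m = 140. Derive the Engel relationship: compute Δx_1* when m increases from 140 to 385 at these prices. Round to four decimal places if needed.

From the CES first-order condition, (4/3)·(x_2/x_1)^(2) = p_1/p_2.
Solve for the ratio: x_2/x_1 = [(3/4)·p_1/p_2]^(0.5).
With the ratio pinned down, the budget gives x_1* = m/(p_1 + p_2·(x_2/x_1)) and x_2* = (x_2/x_1)·x_1*.
Numerically x_2/x_1 = 0.738412, so x_1* = 140/(12.25 + 16.85·0.738412) = 5.6698.
At m' = 385: x_1* = 15.5919. Change: 15.5919 − 5.6698 = 9.9221.

Δx_1* = 9.9221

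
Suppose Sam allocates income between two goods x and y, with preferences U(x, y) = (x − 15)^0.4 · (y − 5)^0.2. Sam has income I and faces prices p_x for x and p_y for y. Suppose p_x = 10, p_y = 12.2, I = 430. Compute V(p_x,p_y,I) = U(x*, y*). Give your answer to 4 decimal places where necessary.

Let x' = x−15, y' = y−5. MRS = 2·y'/x' = p_x/p_y.
Substituting into the budget: x* = 15 + 2/3·(I − 15·p_x − 5·p_y)/p_x, and y* = 5 + 1/3·(…)/p_y.
Discretionary income = 430 − 15·10 − 5·12.2 = 219; x* = 15 + 2/3·219/10 = 29.6; y* = 5 + 1/3·219/12.2 = 10.9836.
Utility at the optimum: U(29.6, 10.9836) = 4.1796.

V = 4.1796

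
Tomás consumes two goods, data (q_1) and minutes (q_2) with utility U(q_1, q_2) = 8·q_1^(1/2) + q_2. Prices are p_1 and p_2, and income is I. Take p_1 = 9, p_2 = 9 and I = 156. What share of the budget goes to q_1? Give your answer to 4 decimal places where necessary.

Set MRS = p_1/p_2: 4·q_1^(−1/2) = p_1/p_2.
Solve: √q_1 = 4·p_2/p_1, so q_1*(p_1,p_2) = (4·p_2/p_1)², and q_2* = (I − p_1·q_1*)/p_2.
Plugging in: q_1* = (4·9/9)² = 16, q_2* = 1.3333.
Expenditure on q_1: 9·16 = 144; share = 0.9231.

share on q_1 = 0.9231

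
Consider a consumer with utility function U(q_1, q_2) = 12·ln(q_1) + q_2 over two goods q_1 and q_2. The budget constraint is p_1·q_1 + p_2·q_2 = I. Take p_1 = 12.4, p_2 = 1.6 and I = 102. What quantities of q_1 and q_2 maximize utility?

Set MRS = p_1/p_2: (12/q_1)/1 = p_1/p_2.
So q_1*(p_1,p_2) = 12·p_2/p_1, independent of income; and q_2* = (I − 12·p_2)/p_2.
At the given prices: q_1* = 12·1.6/12.4 = 1.5484, and q_2* = 51.75.

q_1* = 1.5484, q_2* = 51.75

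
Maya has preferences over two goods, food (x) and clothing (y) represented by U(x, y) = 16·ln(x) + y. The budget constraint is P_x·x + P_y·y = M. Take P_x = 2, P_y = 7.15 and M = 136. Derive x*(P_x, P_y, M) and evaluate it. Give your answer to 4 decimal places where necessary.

x* = 57.2

Set MRS = P_x/P_y: (16/x)/1 = P_x/P_y.
So x*(P_x,P_y) = 16·P_y/P_x, independent of income; and y* = (M − 16·P_y)/P_y.
At the given prices: x* = 16·7.15/2 = 57.2.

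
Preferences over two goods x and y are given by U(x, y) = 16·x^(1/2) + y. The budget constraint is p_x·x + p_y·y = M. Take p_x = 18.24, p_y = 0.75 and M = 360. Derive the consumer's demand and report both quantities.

MU_x = 8/√x, MU_y = 1. Tangency: 8/√x = p_x/p_y.
Thus x* = (8·p_y/p_x)² — independent of M — with the rest of income spent on y.
Plugging in: x* = (8·0.75/18.24)² = 0.1082, y* = 477.3684.

x* = 0.1082, y* = 477.3684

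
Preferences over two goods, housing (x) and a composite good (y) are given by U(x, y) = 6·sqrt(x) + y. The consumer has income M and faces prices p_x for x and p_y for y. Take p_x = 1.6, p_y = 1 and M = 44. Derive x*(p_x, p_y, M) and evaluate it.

Solve: √x = 3·p_y/p_x, so x*(p_x,p_y) = (3·p_y/p_x)², and y* = (M − p_x·x*)/p_y.
Plugging in: x* = (3·1/1.6)² = 3.5156.

x* = 3.5156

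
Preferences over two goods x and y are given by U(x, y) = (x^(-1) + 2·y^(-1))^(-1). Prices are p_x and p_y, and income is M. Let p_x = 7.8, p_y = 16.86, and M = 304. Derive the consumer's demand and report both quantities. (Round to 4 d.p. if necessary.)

x* = 12.6573, y* = 12.1752

From the CES first-order condition, (1/2)·(y/x)^(2) = p_x/p_y.
Hence y/x = (2·p_x/p_y)^(1/(2)), i.e. raised to the 0.5 power.
Substitute y = (y/x)·x into the budget: x* = M/(p_x + p_y·(y/x)).
Numerically y/x = 0.961908, so x* = 304/(7.8 + 16.86·0.961908) = 12.6573 and y* = 0.961908·12.6573 = 12.1752.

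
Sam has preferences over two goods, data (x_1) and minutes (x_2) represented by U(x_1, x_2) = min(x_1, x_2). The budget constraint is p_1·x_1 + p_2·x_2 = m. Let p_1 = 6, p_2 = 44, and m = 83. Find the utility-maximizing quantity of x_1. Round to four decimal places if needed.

Leontief preferences: the optimum is at the kink where x_1/1 = x_2/1, i.e. x_2 = x_1.
Budget: p_1·x_1 + p_2·x_1 = m, so (p_1 + p_2)·x_1 = m.
Demand: x_1*(p_1,p_2,m) = m/(p_1 + p_2), x_2* = m/(p_1 + p_2).
Here 6 + 44 = 50, giving x_1* = 1.66.

x_1* = 1.66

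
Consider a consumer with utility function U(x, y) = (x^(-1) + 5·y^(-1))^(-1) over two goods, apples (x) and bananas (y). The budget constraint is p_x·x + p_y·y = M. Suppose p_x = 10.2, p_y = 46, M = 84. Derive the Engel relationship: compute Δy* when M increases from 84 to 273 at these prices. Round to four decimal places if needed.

Δy* = 3.394

From the CES first-order condition, (1/5)·(y/x)^(2) = p_x/p_y.
Hence y/x = (5·p_x/p_y)^(1/(2)), i.e. raised to the 0.5 power.
Substitute y = (y/x)·x into the budget: x* = M/(p_x + p_y·(y/x)).
Numerically y/x = 1.052946, so x* = 84/(10.2 + 46·1.052946) = 1.4326 and y* = 1.052946·1.4326 = 1.5084.
At M' = 273: y* = 4.9024. Change: 4.9024 − 1.5084 = 3.394.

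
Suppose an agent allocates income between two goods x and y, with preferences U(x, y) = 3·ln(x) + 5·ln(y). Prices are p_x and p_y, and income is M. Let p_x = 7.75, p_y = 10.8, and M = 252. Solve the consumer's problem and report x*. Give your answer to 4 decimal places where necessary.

x* = 12.1935

Tangency: MRS = (3/5)·y/x = p_x/p_y.
Rearranging, p_y·y = (5/3)·p_x·x. Substituting into the budget gives p_x·x·(1 + (5/3)) = M.
Demand: x*(p_x,p_y,M) = 0.375·M/p_x and y* = 0.625·M/p_y.
At p_x=7.75, p_y=10.8, M=252: x* = 0.375·252/7.75 = 12.1935.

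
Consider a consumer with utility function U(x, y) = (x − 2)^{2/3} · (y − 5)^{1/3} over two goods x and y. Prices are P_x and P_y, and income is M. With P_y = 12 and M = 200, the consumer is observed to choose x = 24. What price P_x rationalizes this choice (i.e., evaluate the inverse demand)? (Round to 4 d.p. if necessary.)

This is Cobb-Douglas in (x−2, y−5): tangency gives 2/3·P_y·(y−5) = 1/3·P_x·(x−2).
After buying the subsistence bundle (2, 5), a share 2/3 of the remaining income goes to x: x* = 2 + 2/3·(M − 2P_x − 5P_y)/P_x.
Set x* = 24 in the demand function and solve for P_x: P_x = 4.

P_x = 4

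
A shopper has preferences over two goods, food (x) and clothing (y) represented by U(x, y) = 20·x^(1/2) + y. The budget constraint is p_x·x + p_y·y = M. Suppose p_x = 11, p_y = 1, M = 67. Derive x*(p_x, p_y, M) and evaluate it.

x* = 0.8264

Utility is quasi-linear in y; the FOC for x is 10/√x = p_x/p_y.
Thus x* = (10·p_y/p_x)² — independent of M — with the rest of income spent on y.
Plugging in: x* = (10·1/11)² = 0.8264.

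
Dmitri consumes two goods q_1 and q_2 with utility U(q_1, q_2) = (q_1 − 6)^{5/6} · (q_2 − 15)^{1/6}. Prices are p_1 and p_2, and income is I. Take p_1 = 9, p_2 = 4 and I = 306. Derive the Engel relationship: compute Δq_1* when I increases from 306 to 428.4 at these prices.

Δq_1* = 11.3333

Let q_1' = q_1−6, q_2' = q_2−15. MRS = 5·q_2'/q_1' = p_1/p_2.
After buying the subsistence bundle (6, 15), a share 5/6 of the remaining income goes to q_1: q_1* = 6 + 5/6·(I − 6p_1 − 15p_2)/p_1.
Discretionary income = 306 − 6·9 − 15·4 = 192; q_1* = 6 + 5/6·192/9 = 23.7778.
At I' = 428.4: q_1* = 35.1111. Change: 35.1111 − 23.7778 = 11.3333.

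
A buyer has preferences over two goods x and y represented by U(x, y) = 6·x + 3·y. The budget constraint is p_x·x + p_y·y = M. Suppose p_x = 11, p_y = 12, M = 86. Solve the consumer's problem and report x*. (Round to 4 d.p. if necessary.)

Perfect substitutes: compare marginal utility per dollar. 6/p_x vs 3/p_y → 0.5455 vs 0.25.
x gives more utility per dollar, so spend all income on x: x* = M/p_x, y* = 0.
Numerically: x* = 7.8182, y* = 0.

x* = 7.8182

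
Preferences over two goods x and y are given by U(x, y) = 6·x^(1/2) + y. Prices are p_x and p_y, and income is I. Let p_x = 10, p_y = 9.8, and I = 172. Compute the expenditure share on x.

share on x = 0.5025

Utility is quasi-linear in y; the FOC for x is 3/√x = p_x/p_y.
Solve: √x = 3·p_y/p_x, so x*(p_x,p_y) = (3·p_y/p_x)², and y* = (I − p_x·x*)/p_y.
Plugging in: x* = (3·9.8/10)² = 8.6436, y* = 8.731.
Expenditure on x: 10·8.6436 = 86.436; share = 0.5025.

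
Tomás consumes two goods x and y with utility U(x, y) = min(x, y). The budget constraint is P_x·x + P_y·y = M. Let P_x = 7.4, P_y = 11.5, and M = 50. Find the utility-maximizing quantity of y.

y* = 2.6455

With perfect complements, no substitution: consume in ratio x:y = 1:1.
Budget: P_x·x + P_y·x = M, so (P_x + P_y)·x = M.
Demand: x*(P_x,P_y,M) = M/(P_x + P_y), y* = M/(P_x + P_y).
Here 7.4 + 11.5 = 18.9, giving y* = 2.6455.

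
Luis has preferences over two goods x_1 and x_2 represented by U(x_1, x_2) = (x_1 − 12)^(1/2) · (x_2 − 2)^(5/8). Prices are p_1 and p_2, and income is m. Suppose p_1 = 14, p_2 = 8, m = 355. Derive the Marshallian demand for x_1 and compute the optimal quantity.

This is Cobb-Douglas in (x_1−12, x_2−2): tangency gives 0.5·p_2·(x_2−2) = 0.625·p_1·(x_1−12).
After buying the subsistence bundle (12, 2), a share 4/9 of the remaining income goes to x_1: x_1* = 12 + 4/9·(m − 12p_1 − 2p_2)/p_1.
Discretionary income = 355 − 12·14 − 2·8 = 171; x_1* = 12 + 4/9·171/14 = 17.4286.

x_1* = 17.4286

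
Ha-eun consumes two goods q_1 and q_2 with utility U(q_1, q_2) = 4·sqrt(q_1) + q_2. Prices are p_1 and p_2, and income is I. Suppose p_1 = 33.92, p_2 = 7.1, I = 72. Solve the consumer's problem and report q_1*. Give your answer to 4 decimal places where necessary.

q_1* = 0.1753

Utility is quasi-linear in q_2; the FOC for q_1 is 2/√q_1 = p_1/p_2.
Solve: √q_1 = 2·p_2/p_1, so q_1*(p_1,p_2) = (2·p_2/p_1)², and q_2* = (I − p_1·q_1*)/p_2.
Plugging in: q_1* = (2·7.1/33.92)² = 0.1753.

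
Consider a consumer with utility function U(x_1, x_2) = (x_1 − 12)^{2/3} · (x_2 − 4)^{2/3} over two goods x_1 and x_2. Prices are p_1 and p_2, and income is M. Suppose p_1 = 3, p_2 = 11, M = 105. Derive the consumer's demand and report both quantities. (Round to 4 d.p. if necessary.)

This is Cobb-Douglas in (x_1−12, x_2−4): tangency gives 2/3·p_2·(x_2−4) = 2/3·p_1·(x_1−12).
Substituting into the budget: x_1* = 12 + 0.5·(M − 12·p_1 − 4·p_2)/p_1, and x_2* = 4 + 0.5·(…)/p_2.
Discretionary income = 105 − 12·3 − 4·11 = 25; x_1* = 12 + 0.5·25/3 = 16.1667; x_2* = 4 + 0.5·25/11 = 5.1364.

x_1* = 16.1667, x_2* = 5.1364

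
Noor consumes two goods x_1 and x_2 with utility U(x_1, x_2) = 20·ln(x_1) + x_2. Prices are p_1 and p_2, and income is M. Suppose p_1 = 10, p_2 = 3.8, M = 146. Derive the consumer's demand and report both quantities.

Set MRS = p_1/p_2: (20/x_1)/1 = p_1/p_2.
So x_1*(p_1,p_2) = 20·p_2/p_1, independent of income; and x_2* = (M − 20·p_2)/p_2.
At the given prices: x_1* = 20·3.8/10 = 7.6, and x_2* = 18.4211.

x_1* = 7.6, x_2* = 18.4211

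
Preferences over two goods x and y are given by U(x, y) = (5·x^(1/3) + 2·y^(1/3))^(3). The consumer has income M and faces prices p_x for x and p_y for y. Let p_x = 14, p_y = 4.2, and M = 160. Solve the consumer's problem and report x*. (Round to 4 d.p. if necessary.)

x* = 7.8177

From the CES first-order condition, (5/2)·(y/x)^(2/3) = p_x/p_y.
Hence y/x = ((2/5)·p_x/p_y)^(1/(2/3)), i.e. raised to the 1.5 power.
With the ratio pinned down, the budget gives x* = M/(p_x + p_y·(y/x)) and y* = (y/x)·x*.
Numerically y/x = 1.539601, so x* = 160/(14 + 4.2·1.539601) = 7.8177.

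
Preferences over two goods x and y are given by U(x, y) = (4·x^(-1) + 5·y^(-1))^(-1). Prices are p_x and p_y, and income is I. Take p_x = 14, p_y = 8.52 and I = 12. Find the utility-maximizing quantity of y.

y* = 0.6561

MU_x ∝ 4·x^(-2), MU_y ∝ 5·y^(-2), so MRS = (4/5)·(y/x)^(2) = p_x/p_y.
Solve for the ratio: y/x = [(5/4)·p_x/p_y]^(0.5).
Substitute y = (y/x)·x into the budget: x* = I/(p_x + p_y·(y/x)).
Numerically y/x = 1.433175, so x* = 12/(14 + 8.52·1.433175) = 0.4578 and y* = 1.433175·0.4578 = 0.6561.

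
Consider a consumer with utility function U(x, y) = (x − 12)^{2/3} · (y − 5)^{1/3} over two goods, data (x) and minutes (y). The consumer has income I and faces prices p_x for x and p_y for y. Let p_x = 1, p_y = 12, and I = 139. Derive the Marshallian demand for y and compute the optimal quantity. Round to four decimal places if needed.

This is Cobb-Douglas in (x−12, y−5): tangency gives 2/3·p_y·(y−5) = 1/3·p_x·(x−12).
Substituting into the budget: x* = 12 + 2/3·(I − 12·p_x − 5·p_y)/p_x, and y* = 5 + 1/3·(…)/p_y.
Discretionary income = 139 − 12·1 − 5·12 = 67; y* = 5 + 1/3·67/12 = 6.8611.

y* = 6.8611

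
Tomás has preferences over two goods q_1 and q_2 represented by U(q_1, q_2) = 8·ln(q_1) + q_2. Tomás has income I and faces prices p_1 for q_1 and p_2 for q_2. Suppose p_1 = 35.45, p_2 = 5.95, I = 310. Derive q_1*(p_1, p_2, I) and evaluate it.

q_1* = 1.3427

So q_1*(p_1,p_2) = 8·p_2/p_1, independent of income; and q_2* = (I − 8·p_2)/p_2.
At the given prices: q_1* = 8·5.95/35.45 = 1.3427.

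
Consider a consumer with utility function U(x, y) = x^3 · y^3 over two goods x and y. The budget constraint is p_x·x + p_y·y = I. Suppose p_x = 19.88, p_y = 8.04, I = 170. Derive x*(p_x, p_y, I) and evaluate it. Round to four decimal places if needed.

x* = 4.2757

MU_x/MU_y = (3·y)/(3·x); tangency sets this equal to p_x/p_y.
Rearranging, p_y·y = p_x·x. Substituting into the budget gives p_x·x·(1 + 1) = I.
Demand: x*(p_x,p_y,I) = 0.5·I/p_x and y* = 0.5·I/p_y.
At p_x=19.88, p_y=8.04, I=170: x* = 0.5·170/19.88 = 4.2757.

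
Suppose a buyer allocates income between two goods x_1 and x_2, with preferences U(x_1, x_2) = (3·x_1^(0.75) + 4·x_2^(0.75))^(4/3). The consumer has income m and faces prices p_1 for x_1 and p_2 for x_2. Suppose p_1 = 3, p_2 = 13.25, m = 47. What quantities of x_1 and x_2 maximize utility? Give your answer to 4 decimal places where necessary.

x_1* = 15.1123, x_2* = 0.1255

MRS = MU_x_1/MU_x_2 = (3/4)·(x_2/x_1)^(0.25). Set equal to p_1/p_2.
Solve for the ratio: x_2/x_1 = [(4/3)·p_1/p_2]^(4).
With the ratio pinned down, the budget gives x_1* = m/(p_1 + p_2·(x_2/x_1)) and x_2* = (x_2/x_1)·x_1*.
Numerically x_2/x_1 = 0.008306, so x_1* = 47/(3 + 13.25·0.008306) = 15.1123 and x_2* = 0.008306·15.1123 = 0.1255.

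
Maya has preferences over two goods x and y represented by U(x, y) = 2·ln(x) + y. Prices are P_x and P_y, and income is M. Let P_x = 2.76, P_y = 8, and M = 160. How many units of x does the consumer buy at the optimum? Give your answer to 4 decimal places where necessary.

x* = 5.7971

MU_x = 2/x, MU_y = 1. Tangency: 2/x = P_x/P_y.
So x*(P_x,P_y) = 2·P_y/P_x, independent of income; and y* = (M − 2·P_y)/P_y.
At the given prices: x* = 2·8/2.76 = 5.7971.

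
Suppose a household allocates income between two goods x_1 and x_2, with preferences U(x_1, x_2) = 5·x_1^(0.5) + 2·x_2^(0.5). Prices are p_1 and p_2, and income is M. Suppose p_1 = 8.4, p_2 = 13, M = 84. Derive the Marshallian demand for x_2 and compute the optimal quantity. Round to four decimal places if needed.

MRS = MU_x_1/MU_x_2 = (5/2)·(x_2/x_1)^(0.5). Set equal to p_1/p_2.
Hence x_2/x_1 = ((2/5)·p_1/p_2)^(1/(0.5)), i.e. raised to the 2 power.
Substitute x_2 = (x_2/x_1)·x_1 into the budget: x_1* = M/(p_1 + p_2·(x_2/x_1)).
Numerically x_2/x_1 = 0.066802, so x_1* = 84/(8.4 + 13·0.066802) = 9.063 and x_2* = 0.066802·9.063 = 0.6054.

x_2* = 0.6054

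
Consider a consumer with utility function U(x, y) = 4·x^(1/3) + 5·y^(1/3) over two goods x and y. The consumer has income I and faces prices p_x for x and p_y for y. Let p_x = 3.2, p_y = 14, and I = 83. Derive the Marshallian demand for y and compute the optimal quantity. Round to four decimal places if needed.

MU_x ∝ 4·x^(-2/3), MU_y ∝ 5·y^(-2/3), so MRS = (4/5)·(y/x)^(2/3) = p_x/p_y.
Solve for the ratio: y/x = [(5/4)·p_x/p_y]^(1.5).
Substitute y = (y/x)·x into the budget: x* = I/(p_x + p_y·(y/x)).
Numerically y/x = 0.152721, so x* = 83/(3.2 + 14·0.152721) = 15.5486 and y* = 0.152721·15.5486 = 2.3746.

y* = 2.3746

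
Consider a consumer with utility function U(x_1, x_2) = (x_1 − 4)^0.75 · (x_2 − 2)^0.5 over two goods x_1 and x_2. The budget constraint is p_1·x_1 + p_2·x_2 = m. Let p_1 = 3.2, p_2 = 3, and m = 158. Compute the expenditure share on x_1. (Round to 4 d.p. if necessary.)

Let x_1' = x_1−4, x_2' = x_2−2. MRS = (3/2)·x_2'/x_1' = p_1/p_2.
Substituting into the budget: x_1* = 4 + 0.6·(m − 4·p_1 − 2·p_2)/p_1, and x_2* = 2 + 0.4·(…)/p_2.
Discretionary income = 158 − 4·3.2 − 2·3 = 139.2; x_1* = 4 + 0.6·139.2/3.2 = 30.1; x_2* = 2 + 0.4·139.2/3 = 20.56.
Expenditure on x_1: 3.2·30.1 = 96.32; share = 0.6096.

share on x_1 = 0.6096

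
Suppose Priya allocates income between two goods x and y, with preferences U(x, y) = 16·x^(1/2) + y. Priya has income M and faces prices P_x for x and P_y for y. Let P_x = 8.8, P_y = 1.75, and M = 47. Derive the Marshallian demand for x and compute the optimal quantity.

x* = 2.531

Utility is quasi-linear in y; the FOC for x is 8/√x = P_x/P_y.
Thus x* = (8·P_y/P_x)² — independent of M — with the rest of income spent on y.
Plugging in: x* = (8·1.75/8.8)² = 2.531.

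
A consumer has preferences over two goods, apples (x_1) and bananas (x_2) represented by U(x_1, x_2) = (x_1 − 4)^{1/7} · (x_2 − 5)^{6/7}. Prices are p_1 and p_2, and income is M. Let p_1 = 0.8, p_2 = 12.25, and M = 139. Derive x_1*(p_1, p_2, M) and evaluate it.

This is Cobb-Douglas in (x_1−4, x_2−5): tangency gives 1/7·p_2·(x_2−5) = 6/7·p_1·(x_1−4).
After buying the subsistence bundle (4, 5), a share 1/7 of the remaining income goes to x_1: x_1* = 4 + 1/7·(M − 4p_1 − 5p_2)/p_1.
Discretionary income = 139 − 4·0.8 − 5·12.25 = 74.55; x_1* = 4 + 1/7·74.55/0.8 = 17.3125.

x_1* = 17.3125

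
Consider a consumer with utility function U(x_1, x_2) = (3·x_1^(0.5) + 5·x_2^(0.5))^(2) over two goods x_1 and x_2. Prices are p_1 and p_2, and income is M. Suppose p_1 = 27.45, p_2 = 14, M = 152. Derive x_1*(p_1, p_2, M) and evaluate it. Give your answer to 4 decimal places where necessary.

x_1* = 0.859

With the ratio pinned down, the budget gives x_1* = M/(p_1 + p_2·(x_2/x_1)) and x_2* = (x_2/x_1)·x_1*.
Numerically x_2/x_1 = 10.67889, so x_1* = 152/(27.45 + 14·10.67889) = 0.859.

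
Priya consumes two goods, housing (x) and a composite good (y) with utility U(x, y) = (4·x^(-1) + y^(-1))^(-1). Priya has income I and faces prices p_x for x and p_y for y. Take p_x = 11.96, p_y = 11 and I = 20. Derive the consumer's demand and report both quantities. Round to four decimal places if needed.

Numerically y/x = 0.521362, so x* = 20/(11.96 + 11·0.521362) = 1.1303 and y* = 0.521362·1.1303 = 0.5893.

x* = 1.1303, y* = 0.5893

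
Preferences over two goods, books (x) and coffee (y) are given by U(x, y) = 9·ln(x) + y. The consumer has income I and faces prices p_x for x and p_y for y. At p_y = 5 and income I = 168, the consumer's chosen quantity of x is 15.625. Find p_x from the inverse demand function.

MU_x = 9/x, MU_y = 1. Tangency: 9/x = p_x/p_y.
So x*(p_x,p_y) = 9·p_y/p_x, independent of income; and y* = (I − 9·p_y)/p_y.
Set x* = 15.625 in the demand function and solve for p_x: p_x = 2.88.

p_x = 2.88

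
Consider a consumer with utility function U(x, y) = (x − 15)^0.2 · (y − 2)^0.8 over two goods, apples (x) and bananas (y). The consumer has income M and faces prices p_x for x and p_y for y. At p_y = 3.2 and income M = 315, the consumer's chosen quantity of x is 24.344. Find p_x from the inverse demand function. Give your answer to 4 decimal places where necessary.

p_x = 5

This is Cobb-Douglas in (x−15, y−2): tangency gives 0.2·p_y·(y−2) = 0.8·p_x·(x−15).
After buying the subsistence bundle (15, 2), a share 0.2 of the remaining income goes to x: x* = 15 + 0.2·(M − 15p_x − 2p_y)/p_x.
Set x* = 24.344 in the demand function and solve for p_x: p_x = 5.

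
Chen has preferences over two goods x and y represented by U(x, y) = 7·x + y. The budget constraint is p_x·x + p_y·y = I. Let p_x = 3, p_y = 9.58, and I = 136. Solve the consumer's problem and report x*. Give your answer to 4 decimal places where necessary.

Linear utility — the consumer picks whichever good has higher MU/price: 7/3 = 2.3333 vs 1/9.58 = 0.1044.
x gives more utility per dollar, so spend all income on x: x* = I/p_x, y* = 0.
Numerically: x* = 45.3333, y* = 0.

x* = 45.3333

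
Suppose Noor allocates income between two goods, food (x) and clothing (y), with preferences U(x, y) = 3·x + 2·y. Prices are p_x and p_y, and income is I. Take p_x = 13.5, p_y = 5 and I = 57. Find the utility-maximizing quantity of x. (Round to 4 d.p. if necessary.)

x* = 0

Linear utility — the consumer picks whichever good has higher MU/price: 3/13.5 = 0.2222 vs 2/5 = 0.4.
y gives more utility per dollar, so spend all income on y: y* = I/p_y, x* = 0.
Numerically: x* = 0, y* = 11.4.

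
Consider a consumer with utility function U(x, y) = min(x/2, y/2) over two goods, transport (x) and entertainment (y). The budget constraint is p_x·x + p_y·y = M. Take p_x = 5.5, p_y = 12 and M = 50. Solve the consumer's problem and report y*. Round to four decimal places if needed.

y* = 2.8571

Leontief preferences: the optimum is at the kink where x/2 = y/2, i.e. y = x.
Budget: p_x·x + p_y·x = M, so (2·p_x + 2·p_y)·x = 2·M.
Demand: x*(p_x,p_y,M) = 2·M/(2·p_x + 2·p_y), y* = 2·M/(2·p_x + 2·p_y).
Here 2·5.5 + 2·12 = 35, giving y* = 2.8571.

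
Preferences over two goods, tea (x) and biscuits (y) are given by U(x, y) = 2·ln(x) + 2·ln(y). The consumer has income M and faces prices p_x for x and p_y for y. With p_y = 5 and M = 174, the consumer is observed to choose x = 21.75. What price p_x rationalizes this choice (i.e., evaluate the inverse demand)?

p_x = 4

Tangency: MRS = y/x = p_x/p_y.
So 2·p_y·y = 2·p_x·x; combined with the budget, a share 0.5 of income goes to x.
Demand: x*(p_x,p_y,M) = 0.5·M/p_x and y* = 0.5·M/p_y.
Set x* = 21.75 in the demand function and solve for p_x: p_x = 4.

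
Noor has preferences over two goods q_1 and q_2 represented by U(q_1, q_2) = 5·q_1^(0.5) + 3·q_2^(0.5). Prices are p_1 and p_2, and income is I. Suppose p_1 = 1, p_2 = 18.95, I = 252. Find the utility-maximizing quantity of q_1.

MRS = MU_q_1/MU_q_2 = (5/3)·(q_2/q_1)^(0.5). Set equal to p_1/p_2.
Hence q_2/q_1 = ((3/5)·p_1/p_2)^(1/(0.5)), i.e. raised to the 2 power.
With the ratio pinned down, the budget gives q_1* = I/(p_1 + p_2·(q_2/q_1)) and q_2* = (q_2/q_1)·q_1*.
Numerically q_2/q_1 = 0.001002, so q_1* = 252/(1 + 18.95·0.001002) = 247.3019.

q_1* = 247.3019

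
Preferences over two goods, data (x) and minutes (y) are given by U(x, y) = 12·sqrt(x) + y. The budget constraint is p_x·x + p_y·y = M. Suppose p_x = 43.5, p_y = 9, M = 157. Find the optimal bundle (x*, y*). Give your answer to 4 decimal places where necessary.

MU_x = 6/√x, MU_y = 1. Tangency: 6/√x = p_x/p_y.
Solve: √x = 6·p_y/p_x, so x*(p_x,p_y) = (6·p_y/p_x)², and y* = (M − p_x·x*)/p_y.
Plugging in: x* = (6·9/43.5)² = 1.541, y* = 9.9962.

x* = 1.541, y* = 9.9962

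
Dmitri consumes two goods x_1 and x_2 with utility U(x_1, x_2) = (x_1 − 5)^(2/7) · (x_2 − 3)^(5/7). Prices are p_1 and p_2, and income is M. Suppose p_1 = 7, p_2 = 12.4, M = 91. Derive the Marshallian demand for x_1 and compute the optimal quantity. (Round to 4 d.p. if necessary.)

x_1* = 5.7673

Let x_1' = x_1−5, x_2' = x_2−3. MRS = (2/5)·x_2'/x_1' = p_1/p_2.
Substituting into the budget: x_1* = 5 + 2/7·(M − 5·p_1 − 3·p_2)/p_1, and x_2* = 3 + 5/7·(…)/p_2.
Discretionary income = 91 − 5·7 − 3·12.4 = 18.8; x_1* = 5 + 2/7·18.8/7 = 5.7673.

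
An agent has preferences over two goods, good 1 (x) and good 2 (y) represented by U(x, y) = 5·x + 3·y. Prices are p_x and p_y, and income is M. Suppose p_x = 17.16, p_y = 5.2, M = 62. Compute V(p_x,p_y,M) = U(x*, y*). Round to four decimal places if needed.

Linear utility — the consumer picks whichever good has higher MU/price: 5/17.16 = 0.2914 vs 3/5.2 = 0.5769.
y gives more utility per dollar, so spend all income on y: y* = M/p_y, x* = 0.
Numerically: x* = 0, y* = 11.9231.
Utility at the optimum: U(0, 11.9231) = 35.7692.

V = 35.7692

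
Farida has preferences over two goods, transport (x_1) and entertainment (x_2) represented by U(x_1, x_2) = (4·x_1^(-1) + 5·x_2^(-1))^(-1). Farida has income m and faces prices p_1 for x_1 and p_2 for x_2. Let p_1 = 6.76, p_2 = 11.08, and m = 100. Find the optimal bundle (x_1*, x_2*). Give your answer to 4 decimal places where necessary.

From the CES first-order condition, (4/5)·(x_2/x_1)^(2) = p_1/p_2.
Solve for the ratio: x_2/x_1 = [(5/4)·p_1/p_2]^(0.5).
Substitute x_2 = (x_2/x_1)·x_1 into the budget: x_1* = m/(p_1 + p_2·(x_2/x_1)).
Numerically x_2/x_1 = 0.87329, so x_1* = 100/(6.76 + 11.08·0.87329) = 6.0842 and x_2* = 0.87329·6.0842 = 5.3133.

x_1* = 6.0842, x_2* = 5.3133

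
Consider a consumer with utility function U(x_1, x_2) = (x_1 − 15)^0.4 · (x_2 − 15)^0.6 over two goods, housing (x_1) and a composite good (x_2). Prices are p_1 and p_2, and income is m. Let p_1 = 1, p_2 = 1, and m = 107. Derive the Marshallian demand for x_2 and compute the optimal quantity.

x_2* = 61.2

MRS = (2/3)·(x_2−15)/(x_1−15). Tangency with p_1/p_2 gives x_2−15 = (3/2)·(p_1/p_2)·(x_1−15).
Substituting into the budget: x_1* = 15 + 0.4·(m − 15·p_1 − 15·p_2)/p_1, and x_2* = 15 + 0.6·(…)/p_2.
Discretionary income = 107 − 15·1 − 15·1 = 77; x_2* = 15 + 0.6·77/1 = 61.2.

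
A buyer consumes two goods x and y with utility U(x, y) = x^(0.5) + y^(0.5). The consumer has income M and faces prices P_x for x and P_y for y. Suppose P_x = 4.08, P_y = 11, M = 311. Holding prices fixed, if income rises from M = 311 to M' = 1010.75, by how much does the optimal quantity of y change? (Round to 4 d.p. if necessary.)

Δy* = 17.2111

MU_x ∝ x^(-0.5), MU_y ∝ y^(-0.5), so MRS = (y/x)^(0.5) = P_x/P_y.
Solve for the ratio: y/x = [P_x/P_y]^(2).
With the ratio pinned down, the budget gives x* = M/(P_x + P_y·(y/x)) and y* = (y/x)·x*.
Numerically y/x = 0.137574, so x* = 311/(4.08 + 11·0.137574) = 55.6021 and y* = 0.137574·55.6021 = 7.6494.
At M' = 1010.75: y* = 24.8605. Change: 24.8605 − 7.6494 = 17.2111.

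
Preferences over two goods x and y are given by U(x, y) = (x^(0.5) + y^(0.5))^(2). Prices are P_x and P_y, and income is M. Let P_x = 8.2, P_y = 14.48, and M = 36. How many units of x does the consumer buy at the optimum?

MU_x ∝ x^(-0.5), MU_y ∝ y^(-0.5), so MRS = (y/x)^(0.5) = P_x/P_y.
Solve for the ratio: y/x = [P_x/P_y]^(2).
With the ratio pinned down, the budget gives x* = M/(P_x + P_y·(y/x)) and y* = (y/x)·x*.
Numerically y/x = 0.320694, so x* = 36/(8.2 + 14.48·0.320694) = 2.8029.

x* = 2.8029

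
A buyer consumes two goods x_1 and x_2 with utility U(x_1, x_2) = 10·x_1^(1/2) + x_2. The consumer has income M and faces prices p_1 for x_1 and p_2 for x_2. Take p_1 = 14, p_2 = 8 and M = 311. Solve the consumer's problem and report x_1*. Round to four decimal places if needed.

x_1* = 8.1633

MU_x_1 = 5/√x_1, MU_x_2 = 1. Tangency: 5/√x_1 = p_1/p_2.
Solve: √x_1 = 5·p_2/p_1, so x_1*(p_1,p_2) = (5·p_2/p_1)², and x_2* = (M − p_1·x_1*)/p_2.
Plugging in: x_1* = (5·8/14)² = 8.1633.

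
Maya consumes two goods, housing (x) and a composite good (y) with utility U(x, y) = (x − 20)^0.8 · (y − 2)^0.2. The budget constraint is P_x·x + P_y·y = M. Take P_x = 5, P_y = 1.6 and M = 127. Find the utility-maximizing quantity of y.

MRS = 4·(y−2)/(x−20). Tangency with P_x/P_y gives y−2 = (1/4)·(P_x/P_y)·(x−20).
After buying the subsistence bundle (20, 2), a share 0.8 of the remaining income goes to x: x* = 20 + 0.8·(M − 20P_x − 2P_y)/P_x.
Discretionary income = 127 − 20·5 − 2·1.6 = 23.8; y* = 2 + 0.2·23.8/1.6 = 4.975.

y* = 4.975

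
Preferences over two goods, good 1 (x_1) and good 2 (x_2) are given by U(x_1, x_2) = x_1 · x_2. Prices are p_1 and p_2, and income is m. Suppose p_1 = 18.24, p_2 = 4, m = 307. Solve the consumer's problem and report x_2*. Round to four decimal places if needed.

x_2* = 38.375

The MRS is x_2/x_1. Set MRS = p_1/p_2.
So p_2·x_2 = p_1·x_1; combined with the budget, a share 0.5 of income goes to x_1.
Demand: x_1*(p_1,p_2,m) = 0.5·m/p_1 and x_2* = 0.5·m/p_2.
At p_1=18.24, p_2=4, m=307: x_2* = 0.5·307/4 = 38.375.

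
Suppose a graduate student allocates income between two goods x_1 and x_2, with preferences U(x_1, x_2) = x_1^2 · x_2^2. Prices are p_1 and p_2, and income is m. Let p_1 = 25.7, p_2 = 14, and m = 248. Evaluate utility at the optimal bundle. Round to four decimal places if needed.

V = 1826.2676

MU_x_1/MU_x_2 = (2·x_2)/(2·x_1); tangency sets this equal to p_1/p_2.
So 2·p_2·x_2 = 2·p_1·x_1; combined with the budget, a share 0.5 of income goes to x_1.
Demand: x_1*(p_1,p_2,m) = 0.5·m/p_1 and x_2* = 0.5·m/p_2.
At p_1=25.7, p_2=14, m=248: x_1* = 0.5·248/25.7 = 4.8249, x_2* = 8.8571.
Utility at the optimum: U(4.8249, 8.8571) = 1826.2676.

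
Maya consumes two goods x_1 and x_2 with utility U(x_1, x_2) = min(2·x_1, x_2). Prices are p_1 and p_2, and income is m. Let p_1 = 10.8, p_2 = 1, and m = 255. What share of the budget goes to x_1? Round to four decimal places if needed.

share on x_1 = 0.8438

Leontief preferences: the optimum is at the kink where x_1/1 = x_2/2, i.e. x_2 = 2·x_1.
Budget: p_1·x_1 + p_2·2·x_1 = m, so (p_1 + 2·p_2)·x_1 = m.
Demand: x_1*(p_1,p_2,m) = m/(p_1 + 2·p_2), x_2* = 2·m/(p_1 + 2·p_2).
Here 10.8 + 2·1 = 12.8, giving x_1* = 19.9219 and x_2* = 39.8438.
Expenditure on x_1: 10.8·19.9219 = 215.1562; share = 0.8438.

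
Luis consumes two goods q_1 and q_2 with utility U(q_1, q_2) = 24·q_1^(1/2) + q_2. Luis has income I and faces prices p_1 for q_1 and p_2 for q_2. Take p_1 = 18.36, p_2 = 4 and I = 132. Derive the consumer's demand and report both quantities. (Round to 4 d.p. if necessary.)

q_1* = 6.835, q_2* = 1.6275

Utility is quasi-linear in q_2; the FOC for q_1 is 12/√q_1 = p_1/p_2.
Thus q_1* = (12·p_2/p_1)² — independent of I — with the rest of income spent on q_2.
Plugging in: q_1* = (12·4/18.36)² = 6.835, q_2* = 1.6275.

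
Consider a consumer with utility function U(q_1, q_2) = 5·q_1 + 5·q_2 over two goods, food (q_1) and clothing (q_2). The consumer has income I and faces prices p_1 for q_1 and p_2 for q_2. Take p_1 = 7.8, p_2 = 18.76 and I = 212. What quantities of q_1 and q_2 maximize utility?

q_1* = 27.1795, q_2* = 0

Numerically: q_1* = 27.1795, q_2* = 0.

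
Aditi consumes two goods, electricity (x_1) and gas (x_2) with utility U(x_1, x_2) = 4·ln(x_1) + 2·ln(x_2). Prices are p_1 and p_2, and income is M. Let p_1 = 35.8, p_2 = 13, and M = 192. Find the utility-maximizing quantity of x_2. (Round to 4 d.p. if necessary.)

MU_x_1/MU_x_2 = (4·x_2)/(2·x_1); tangency sets this equal to p_1/p_2.
So 4·p_2·x_2 = 2·p_1·x_1; combined with the budget, a share 2/3 of income goes to x_1.
Demand: x_1*(p_1,p_2,M) = 2/3·M/p_1 and x_2* = 1/3·M/p_2.
At p_1=35.8, p_2=13, M=192: x_2* = 1/3·192/13 = 4.9231.

x_2* = 4.9231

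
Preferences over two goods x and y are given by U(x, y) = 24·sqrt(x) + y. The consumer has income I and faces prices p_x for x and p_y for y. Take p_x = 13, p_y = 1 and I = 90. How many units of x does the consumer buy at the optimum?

MU_x = 12/√x, MU_y = 1. Tangency: 12/√x = p_x/p_y.
Solve: √x = 12·p_y/p_x, so x*(p_x,p_y) = (12·p_y/p_x)², and y* = (I − p_x·x*)/p_y.
Plugging in: x* = (12·1/13)² = 0.8521.

x* = 0.8521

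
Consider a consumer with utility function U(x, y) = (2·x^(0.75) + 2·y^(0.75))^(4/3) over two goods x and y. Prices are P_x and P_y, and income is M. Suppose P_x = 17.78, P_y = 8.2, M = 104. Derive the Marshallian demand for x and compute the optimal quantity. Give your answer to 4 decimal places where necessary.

x* = 0.5225

Numerically y/x = 22.104038, so x* = 104/(17.78 + 8.2·22.104038) = 0.5225.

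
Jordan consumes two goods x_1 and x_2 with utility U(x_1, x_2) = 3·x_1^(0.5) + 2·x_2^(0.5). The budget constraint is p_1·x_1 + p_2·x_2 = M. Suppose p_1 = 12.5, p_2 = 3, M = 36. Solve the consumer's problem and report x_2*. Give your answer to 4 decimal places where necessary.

MRS = MU_x_1/MU_x_2 = (3/2)·(x_2/x_1)^(0.5). Set equal to p_1/p_2.
Solve for the ratio: x_2/x_1 = [(2/3)·p_1/p_2]^(2).
Substitute x_2 = (x_2/x_1)·x_1 into the budget: x_1* = M/(p_1 + p_2·(x_2/x_1)).
Numerically x_2/x_1 = 7.716049, so x_1* = 36/(12.5 + 3·7.716049) = 1.0099 and x_2* = 7.716049·1.0099 = 7.7922.

x_2* = 7.7922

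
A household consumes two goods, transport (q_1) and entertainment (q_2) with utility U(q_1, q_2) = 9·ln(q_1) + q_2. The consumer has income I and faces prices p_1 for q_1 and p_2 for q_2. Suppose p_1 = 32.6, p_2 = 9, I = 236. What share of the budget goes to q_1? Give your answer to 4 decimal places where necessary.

share on q_1 = 0.3432

So q_1*(p_1,p_2) = 9·p_2/p_1, independent of income; and q_2* = (I − 9·p_2)/p_2.
At the given prices: q_1* = 9·9/32.6 = 2.4847, and q_2* = 17.2222.
Expenditure on q_1: 32.6·2.4847 = 81; share = 0.3432.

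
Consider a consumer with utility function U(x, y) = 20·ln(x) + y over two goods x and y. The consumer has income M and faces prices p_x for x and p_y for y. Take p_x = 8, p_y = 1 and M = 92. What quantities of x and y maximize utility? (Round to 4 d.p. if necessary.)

MU_x = 20/x, MU_y = 1. Tangency: 20/x = p_x/p_y.
So x*(p_x,p_y) = 20·p_y/p_x, independent of income; and y* = (M − 20·p_y)/p_y.
At the given prices: x* = 20·1/8 = 2.5, and y* = 72.

x* = 2.5, y* = 72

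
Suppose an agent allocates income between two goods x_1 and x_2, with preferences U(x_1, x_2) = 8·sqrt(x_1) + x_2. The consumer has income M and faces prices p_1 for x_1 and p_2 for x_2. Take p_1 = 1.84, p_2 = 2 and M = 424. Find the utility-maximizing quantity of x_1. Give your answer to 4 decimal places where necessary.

Thus x_1* = (4·p_2/p_1)² — independent of M — with the rest of income spent on x_2.
Plugging in: x_1* = (4·2/1.84)² = 18.9036.

x_1* = 18.9036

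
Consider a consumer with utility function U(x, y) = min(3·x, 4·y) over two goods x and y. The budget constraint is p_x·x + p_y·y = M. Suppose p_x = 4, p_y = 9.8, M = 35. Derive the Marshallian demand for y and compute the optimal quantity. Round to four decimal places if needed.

Leontief preferences: the optimum is at the kink where x/4 = y/3, i.e. y = (3/4)·x.
Budget: p_x·x + p_y·(3/4)·x = M, so (4·p_x + 3·p_y)·x = 4·M.
Demand: x*(p_x,p_y,M) = 4·M/(4·p_x + 3·p_y), y* = 3·M/(4·p_x + 3·p_y).
Here 4·4 + 3·9.8 = 45.4, giving y* = 2.3128.

y* = 2.3128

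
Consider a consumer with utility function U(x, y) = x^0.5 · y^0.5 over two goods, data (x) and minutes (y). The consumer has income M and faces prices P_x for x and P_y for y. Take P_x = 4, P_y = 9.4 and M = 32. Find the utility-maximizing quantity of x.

MU_x/MU_y = (0.5·y)/(0.5·x); tangency sets this equal to P_x/P_y.
So 0.5·P_y·y = 0.5·P_x·x; combined with the budget, a share 0.5 of income goes to x.
Demand: x*(P_x,P_y,M) = 0.5·M/P_x and y* = 0.5·M/P_y.
At P_x=4, P_y=9.4, M=32: x* = 0.5·32/4 = 4.

x* = 4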